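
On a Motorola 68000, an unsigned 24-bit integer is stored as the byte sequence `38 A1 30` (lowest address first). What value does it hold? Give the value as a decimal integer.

Big-endian stores the most-significant byte at the lowest address.
The bytes are already most-significant first: 0x38A130.
0x38A130 = 3711280.

3711280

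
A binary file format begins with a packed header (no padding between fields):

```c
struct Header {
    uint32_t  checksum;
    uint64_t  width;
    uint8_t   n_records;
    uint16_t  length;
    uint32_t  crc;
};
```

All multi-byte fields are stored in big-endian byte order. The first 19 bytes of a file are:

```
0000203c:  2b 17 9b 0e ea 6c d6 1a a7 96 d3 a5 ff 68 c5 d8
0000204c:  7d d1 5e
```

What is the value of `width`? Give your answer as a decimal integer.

`width` follows `checksum` (4 bytes), so it starts at byte offset 4 and occupies 8 bytes.
Bytes at offsets 4..11: EA 6C D6 1A A7 96 D3 A5.
Big-endian: lowest address holds the most-significant byte.
The bytes are already most-significant first: 0xEA6CD61AA796D3A5.
0xEA6CD61AA796D3A5 = 16892111712329061285.

16892111712329061285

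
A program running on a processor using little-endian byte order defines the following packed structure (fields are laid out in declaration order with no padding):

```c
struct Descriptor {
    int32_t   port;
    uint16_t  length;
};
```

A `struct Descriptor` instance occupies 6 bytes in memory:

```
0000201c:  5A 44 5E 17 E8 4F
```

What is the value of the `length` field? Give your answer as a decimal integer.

`length` follows `port` (4 bytes), so it starts at byte offset 4 and occupies 2 bytes.
Bytes at offsets 4..5: E8 4F.
Little-endian stores the least-significant byte at the lowest address.
Reassemble most-significant byte first: 4F E8 → 0x4FE8.
0x4FE8 = 20456.

20456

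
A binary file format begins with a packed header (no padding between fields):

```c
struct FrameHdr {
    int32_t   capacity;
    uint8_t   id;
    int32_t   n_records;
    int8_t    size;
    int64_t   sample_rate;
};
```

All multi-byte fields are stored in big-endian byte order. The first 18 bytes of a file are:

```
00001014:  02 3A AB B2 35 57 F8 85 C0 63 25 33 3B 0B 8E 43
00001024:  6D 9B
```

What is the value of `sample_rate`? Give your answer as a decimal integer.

`sample_rate` follows `capacity` (4 B), `id` (1 B), `n_records` (4 B), `size` (1 B), so it starts at offset 4 + 1 + 4 + 1 = 10 and occupies 8 bytes.
Bytes at offsets 10..17: 25 33 3B 0B 8E 43 6D 9B.
Big-endian stores the most-significant byte at the lowest address.
The bytes are already most-significant first: 0x25333B0B8E436D9B.
0x25333B0B8E436D9B = 2680551124033039771.

2680551124033039771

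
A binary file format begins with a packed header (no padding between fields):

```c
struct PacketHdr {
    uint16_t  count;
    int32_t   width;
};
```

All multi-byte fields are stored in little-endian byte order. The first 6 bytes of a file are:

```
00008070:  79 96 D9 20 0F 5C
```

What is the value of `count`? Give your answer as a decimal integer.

38521

`count` is the first field, at byte offset 0, occupying 2 bytes.
Bytes at offsets 0..1: 79 96.
In little-endian order the low byte comes first in memory.
Reassemble most-significant byte first: 96 79 → 0x9679.
0x9679 = 38521.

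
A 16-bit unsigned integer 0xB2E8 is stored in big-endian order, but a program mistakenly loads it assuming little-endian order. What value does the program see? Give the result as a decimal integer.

59570

Stored big-endian, the bytes at ascending addresses are B2 E8.
Read back as little-endian, the first byte is least significant, giving 0xE8B2.
0xE8B2 = 59570.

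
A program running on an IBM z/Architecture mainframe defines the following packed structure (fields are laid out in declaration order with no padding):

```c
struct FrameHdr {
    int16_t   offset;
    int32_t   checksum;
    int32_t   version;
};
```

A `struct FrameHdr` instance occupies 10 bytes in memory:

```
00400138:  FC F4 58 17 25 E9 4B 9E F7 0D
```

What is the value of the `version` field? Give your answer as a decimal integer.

1268709133

`version` follows `offset` (2 B), `checksum` (4 B), so it starts at offset 2 + 4 = 6 and occupies 4 bytes.
Bytes at offsets 6..9: 4B 9E F7 0D.
In big-endian order the high byte comes first in memory.
The bytes are already most-significant first: 0x4B9EF70D.
0x4B9EF70D = 1268709133.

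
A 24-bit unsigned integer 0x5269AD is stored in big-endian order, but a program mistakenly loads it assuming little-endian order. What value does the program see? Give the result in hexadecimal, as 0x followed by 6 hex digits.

0xAD6952

Stored big-endian, the bytes at ascending addresses are 52 69 AD.
Read back as little-endian, the first byte is least significant, giving 0xAD6952.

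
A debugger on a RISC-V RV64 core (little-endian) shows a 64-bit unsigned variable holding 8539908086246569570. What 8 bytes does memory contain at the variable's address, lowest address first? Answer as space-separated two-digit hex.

8539908086246569570 in hexadecimal, padded to 64 bits, is 0x7683D92877367662.
Split into bytes (most-significant first): 76 83 D9 28 77 36 76 62.
Little-endian stores the least-significant byte at the lowest address.
So at ascending addresses the bytes are 62 76 36 77 28 D9 83 76.

62 76 36 77 28 D9 83 76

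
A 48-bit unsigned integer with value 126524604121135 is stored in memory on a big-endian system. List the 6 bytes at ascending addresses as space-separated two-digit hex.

126524604121135 in hexadecimal, padded to 48 bits, is 0x7312CE15802F.
Split into bytes (most-significant first): 73 12 CE 15 80 2F.
In big-endian order the high byte comes first in memory.
So the memory order matches the most-significant-first order: 73 12 CE 15 80 2F.

73 12 CE 15 80 2F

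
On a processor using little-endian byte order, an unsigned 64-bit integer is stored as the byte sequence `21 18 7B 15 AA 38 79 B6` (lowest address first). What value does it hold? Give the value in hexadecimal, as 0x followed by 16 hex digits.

In little-endian order the low byte comes first in memory.
Reassemble most-significant byte first: B6 79 38 AA 15 7B 18 21 → 0xB67938AA157B1821.

0xB67938AA157B1821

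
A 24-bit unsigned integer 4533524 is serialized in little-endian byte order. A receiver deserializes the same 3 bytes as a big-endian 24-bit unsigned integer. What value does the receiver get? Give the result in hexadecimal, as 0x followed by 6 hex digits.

0x142D45

4533524 in 24-bit hexadecimal is 0x452D14.
Stored little-endian, the bytes at ascending addresses are 14 2D 45.
Read back as big-endian, the last byte is least significant, giving 0x142D45.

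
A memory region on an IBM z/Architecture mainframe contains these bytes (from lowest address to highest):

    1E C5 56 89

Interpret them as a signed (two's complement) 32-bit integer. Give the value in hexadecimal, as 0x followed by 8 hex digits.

0x1EC55689

In big-endian order the high byte comes first in memory.
The bytes are already most-significant first: 0x1EC55689.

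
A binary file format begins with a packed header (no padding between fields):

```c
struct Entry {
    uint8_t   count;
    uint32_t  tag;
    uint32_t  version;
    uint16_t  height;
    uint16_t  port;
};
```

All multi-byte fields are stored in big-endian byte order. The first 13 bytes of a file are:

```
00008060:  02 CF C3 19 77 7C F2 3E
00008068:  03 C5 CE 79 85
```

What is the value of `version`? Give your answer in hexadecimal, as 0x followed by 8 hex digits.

0x7CF23E03

`version` follows `count` (1 B), `tag` (4 B), so it starts at offset 1 + 4 = 5 and occupies 4 bytes.
Bytes at offsets 5..8: 7C F2 3E 03.
Big-endian: lowest address holds the most-significant byte.
The bytes are already most-significant first: 0x7CF23E03.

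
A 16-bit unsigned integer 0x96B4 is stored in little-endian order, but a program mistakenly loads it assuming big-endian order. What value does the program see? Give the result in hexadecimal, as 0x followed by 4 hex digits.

Stored little-endian, the bytes at ascending addresses are B4 96.
Read back as big-endian, the last byte is least significant, giving 0xB496.

0xB496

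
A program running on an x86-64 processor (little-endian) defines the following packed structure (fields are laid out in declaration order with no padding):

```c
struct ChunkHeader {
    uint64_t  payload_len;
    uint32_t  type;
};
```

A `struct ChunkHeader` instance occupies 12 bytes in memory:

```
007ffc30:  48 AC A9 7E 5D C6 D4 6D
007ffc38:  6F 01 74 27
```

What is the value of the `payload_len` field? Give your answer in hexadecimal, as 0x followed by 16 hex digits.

0x6DD4C65D7EA9AC48

`payload_len` is the first field, at byte offset 0, occupying 8 bytes.
Bytes at offsets 0..7: 48 AC A9 7E 5D C6 D4 6D.
Little-endian: lowest address holds the least-significant byte.
Reassemble most-significant byte first: 6D D4 C6 5D 7E A9 AC 48 → 0x6DD4C65D7EA9AC48.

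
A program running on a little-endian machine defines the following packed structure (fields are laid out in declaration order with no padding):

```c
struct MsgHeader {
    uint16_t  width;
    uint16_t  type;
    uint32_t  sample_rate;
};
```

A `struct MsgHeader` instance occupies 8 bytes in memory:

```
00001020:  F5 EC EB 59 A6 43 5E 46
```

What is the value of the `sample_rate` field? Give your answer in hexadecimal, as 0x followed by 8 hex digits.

0x465E43A6

`sample_rate` follows `width` (2 B), `type` (2 B), so it starts at offset 2 + 2 = 4 and occupies 4 bytes.
Bytes at offsets 4..7: A6 43 5E 46.
In little-endian order the low byte comes first in memory.
Reassemble most-significant byte first: 46 5E 43 A6 → 0x465E43A6.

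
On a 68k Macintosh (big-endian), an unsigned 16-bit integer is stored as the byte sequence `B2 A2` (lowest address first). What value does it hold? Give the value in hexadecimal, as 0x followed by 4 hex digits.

0xB2A2

Big-endian: lowest address holds the most-significant byte.
The bytes are already most-significant first: 0xB2A2.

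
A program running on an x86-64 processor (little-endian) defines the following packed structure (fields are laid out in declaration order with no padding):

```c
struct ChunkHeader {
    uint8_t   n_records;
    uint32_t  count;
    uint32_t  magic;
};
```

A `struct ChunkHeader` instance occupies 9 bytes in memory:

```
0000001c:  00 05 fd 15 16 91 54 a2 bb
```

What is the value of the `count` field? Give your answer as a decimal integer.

`count` follows `n_records` (1 byte), so it starts at byte offset 1 and occupies 4 bytes.
Bytes at offsets 1..4: 05 FD 15 16.
Little-endian: lowest address holds the least-significant byte.
Reassemble most-significant byte first: 16 15 FD 05 → 0x1615FD05.
0x1615FD05 = 370539781.

370539781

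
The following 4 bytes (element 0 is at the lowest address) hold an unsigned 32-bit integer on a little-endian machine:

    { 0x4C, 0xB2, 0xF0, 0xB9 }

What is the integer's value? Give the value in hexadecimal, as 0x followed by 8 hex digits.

0xB9F0B24C

Little-endian stores the least-significant byte at the lowest address.
Reassemble most-significant byte first: B9 F0 B2 4C → 0xB9F0B24C.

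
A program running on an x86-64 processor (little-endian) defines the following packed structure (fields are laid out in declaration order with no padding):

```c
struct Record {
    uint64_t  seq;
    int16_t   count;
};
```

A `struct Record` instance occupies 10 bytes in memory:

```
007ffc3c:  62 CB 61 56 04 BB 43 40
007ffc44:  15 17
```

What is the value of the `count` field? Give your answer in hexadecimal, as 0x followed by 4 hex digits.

0x1715

`count` follows `seq` (8 bytes), so it starts at byte offset 8 and occupies 2 bytes.
Bytes at offsets 8..9: 15 17.
In little-endian order the low byte comes first in memory.
Reassemble most-significant byte first: 17 15 → 0x1715.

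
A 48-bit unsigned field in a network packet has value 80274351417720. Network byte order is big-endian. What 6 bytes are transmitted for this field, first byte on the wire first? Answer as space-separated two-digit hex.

49 02 54 33 69 78

80274351417720 in hexadecimal, padded to 48 bits, is 0x490254336978.
Split into bytes (most-significant first): 49 02 54 33 69 78.
In big-endian order the high byte comes first in memory.
So the memory order matches the most-significant-first order: 49 02 54 33 69 78.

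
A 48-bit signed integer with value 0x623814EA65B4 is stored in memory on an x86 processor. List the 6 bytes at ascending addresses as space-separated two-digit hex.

B4 65 EA 14 38 62

Split into bytes (most-significant first): 62 38 14 EA 65 B4.
Little-endian stores the least-significant byte at the lowest address.
So at ascending addresses the bytes are B4 65 EA 14 38 62.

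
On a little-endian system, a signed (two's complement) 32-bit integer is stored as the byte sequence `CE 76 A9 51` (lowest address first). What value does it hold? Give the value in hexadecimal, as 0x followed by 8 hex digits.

0x51A976CE

Little-endian stores the least-significant byte at the lowest address.
Reassemble most-significant byte first: 51 A9 76 CE → 0x51A976CE.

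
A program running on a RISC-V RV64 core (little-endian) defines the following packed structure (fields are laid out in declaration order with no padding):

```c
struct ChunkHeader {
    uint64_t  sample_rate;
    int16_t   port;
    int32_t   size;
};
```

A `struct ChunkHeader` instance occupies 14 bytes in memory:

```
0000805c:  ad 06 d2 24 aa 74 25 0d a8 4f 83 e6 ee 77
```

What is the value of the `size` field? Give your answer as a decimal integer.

2012145283

`size` follows `sample_rate` (8 B), `port` (2 B), so it starts at offset 8 + 2 = 10 and occupies 4 bytes.
Bytes at offsets 10..13: 83 E6 EE 77.
In little-endian order the low byte comes first in memory.
Reassemble most-significant byte first: 77 EE E6 83 → 0x77EEE683.
0x77EEE683 = 2012145283.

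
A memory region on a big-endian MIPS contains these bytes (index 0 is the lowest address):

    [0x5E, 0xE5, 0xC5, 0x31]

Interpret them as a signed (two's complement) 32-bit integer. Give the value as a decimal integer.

Big-endian: lowest address holds the most-significant byte.
The bytes are already most-significant first: 0x5EE5C531.
0x5EE5C531 = 1592116529.

1592116529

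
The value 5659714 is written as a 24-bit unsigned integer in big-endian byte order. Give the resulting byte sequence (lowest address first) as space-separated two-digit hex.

56 5C 42

5659714 in hexadecimal, padded to 24 bits, is 0x565C42.
Split into bytes (most-significant first): 56 5C 42.
In big-endian order the high byte comes first in memory.
So the memory order matches the most-significant-first order: 56 5C 42.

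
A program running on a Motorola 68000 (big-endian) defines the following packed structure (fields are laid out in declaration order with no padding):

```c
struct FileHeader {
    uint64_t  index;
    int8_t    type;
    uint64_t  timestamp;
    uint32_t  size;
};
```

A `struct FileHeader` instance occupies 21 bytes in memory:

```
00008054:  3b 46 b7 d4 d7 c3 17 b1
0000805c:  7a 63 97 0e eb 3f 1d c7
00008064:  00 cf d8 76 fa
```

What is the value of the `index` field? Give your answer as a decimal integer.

`index` is the first field, at byte offset 0, occupying 8 bytes.
Bytes at offsets 0..7: 3B 46 B7 D4 D7 C3 17 B1.
Big-endian stores the most-significant byte at the lowest address.
The bytes are already most-significant first: 0x3B46B7D4D7C317B1.
0x3B46B7D4D7C317B1 = 4271303421388330929.

4271303421388330929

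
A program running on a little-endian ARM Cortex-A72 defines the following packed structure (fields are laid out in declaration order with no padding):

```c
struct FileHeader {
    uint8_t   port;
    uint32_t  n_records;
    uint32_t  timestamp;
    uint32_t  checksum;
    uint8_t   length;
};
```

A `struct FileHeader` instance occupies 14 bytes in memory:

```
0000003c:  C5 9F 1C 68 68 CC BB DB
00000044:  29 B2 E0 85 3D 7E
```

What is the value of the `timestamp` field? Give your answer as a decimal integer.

`timestamp` follows `port` (1 B), `n_records` (4 B), so it starts at offset 1 + 4 = 5 and occupies 4 bytes.
Bytes at offsets 5..8: CC BB DB 29.
In little-endian order the low byte comes first in memory.
Reassemble most-significant byte first: 29 DB BB CC → 0x29DBBBCC.
0x29DBBBCC = 702266316.

702266316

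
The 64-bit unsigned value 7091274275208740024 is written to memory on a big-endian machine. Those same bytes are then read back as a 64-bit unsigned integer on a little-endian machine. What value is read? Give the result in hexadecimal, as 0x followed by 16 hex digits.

7091274275208740024 in 64-bit hexadecimal is 0x62694461D2AEBCB8.
Stored big-endian, the bytes at ascending addresses are 62 69 44 61 D2 AE BC B8.
Read back as little-endian, the first byte is least significant, giving 0xB8BCAED261446962.

0xB8BCAED261446962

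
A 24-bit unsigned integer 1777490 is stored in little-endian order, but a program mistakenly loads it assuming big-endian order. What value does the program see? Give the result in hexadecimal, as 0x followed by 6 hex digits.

0x521F1B

1777490 in 24-bit hexadecimal is 0x1B1F52.
Stored little-endian, the bytes at ascending addresses are 52 1F 1B.
Read back as big-endian, the last byte is least significant, giving 0x521F1B.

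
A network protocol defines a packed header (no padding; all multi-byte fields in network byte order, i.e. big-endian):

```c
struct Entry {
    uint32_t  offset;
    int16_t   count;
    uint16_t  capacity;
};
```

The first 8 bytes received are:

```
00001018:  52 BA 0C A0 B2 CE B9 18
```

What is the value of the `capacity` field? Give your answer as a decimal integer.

`capacity` follows `offset` (4 B), `count` (2 B), so it starts at offset 4 + 2 = 6 and occupies 2 bytes.
Bytes at offsets 6..7: B9 18.
In big-endian order the high byte comes first in memory.
The bytes are already most-significant first: 0xB918.
0xB918 = 47384.

47384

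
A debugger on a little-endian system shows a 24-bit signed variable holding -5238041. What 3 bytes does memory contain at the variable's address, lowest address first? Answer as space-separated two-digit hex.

Two's complement of -5238041 in 24 bits: 5238041 = 0x4FED19; invert → 0xB012E6; add 1 → 0xB012E7.
Split into bytes (most-significant first): B0 12 E7.
In little-endian order the low byte comes first in memory.
So at ascending addresses the bytes are E7 12 B0.

E7 12 B0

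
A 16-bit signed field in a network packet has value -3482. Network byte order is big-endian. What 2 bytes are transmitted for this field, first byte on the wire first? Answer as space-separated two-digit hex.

Two's complement of -3482 in 16 bits: 3482 = 0x0D9A; invert → 0xF265; add 1 → 0xF266.
Split into bytes (most-significant first): F2 66.
In big-endian order the high byte comes first in memory.
So the memory order matches the most-significant-first order: F2 66.

F2 66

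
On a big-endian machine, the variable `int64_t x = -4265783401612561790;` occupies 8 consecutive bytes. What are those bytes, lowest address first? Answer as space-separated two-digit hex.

C4 CC E4 98 EA 20 32 82

Two's complement of -4265783401612561790 in 64 bits: 4265783401612561790 = 0x3B331B6715DFCD7E; invert → 0xC4CCE498EA203281; add 1 → 0xC4CCE498EA203282.
Split into bytes (most-significant first): C4 CC E4 98 EA 20 32 82.
Big-endian stores the most-significant byte at the lowest address.
So the memory order matches the most-significant-first order: C4 CC E4 98 EA 20 32 82.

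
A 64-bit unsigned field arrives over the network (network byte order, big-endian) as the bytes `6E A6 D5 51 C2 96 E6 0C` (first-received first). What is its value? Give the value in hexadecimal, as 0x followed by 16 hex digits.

0x6EA6D551C296E60C

Big-endian: lowest address holds the most-significant byte.
The bytes are already most-significant first: 0x6EA6D551C296E60C.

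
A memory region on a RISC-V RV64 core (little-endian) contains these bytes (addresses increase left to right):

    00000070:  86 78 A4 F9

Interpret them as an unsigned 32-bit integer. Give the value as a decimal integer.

4188305542

Little-endian stores the least-significant byte at the lowest address.
Reassemble most-significant byte first: F9 A4 78 86 → 0xF9A47886.
0xF9A47886 = 4188305542.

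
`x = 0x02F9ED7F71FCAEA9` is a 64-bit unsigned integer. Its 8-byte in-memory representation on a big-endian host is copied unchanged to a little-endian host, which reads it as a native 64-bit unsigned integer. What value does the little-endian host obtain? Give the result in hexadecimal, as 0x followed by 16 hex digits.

Stored big-endian, the bytes at ascending addresses are 02 F9 ED 7F 71 FC AE A9.
Read back as little-endian, the first byte is least significant, giving 0xA9AEFC717FEDF902.

0xA9AEFC717FEDF902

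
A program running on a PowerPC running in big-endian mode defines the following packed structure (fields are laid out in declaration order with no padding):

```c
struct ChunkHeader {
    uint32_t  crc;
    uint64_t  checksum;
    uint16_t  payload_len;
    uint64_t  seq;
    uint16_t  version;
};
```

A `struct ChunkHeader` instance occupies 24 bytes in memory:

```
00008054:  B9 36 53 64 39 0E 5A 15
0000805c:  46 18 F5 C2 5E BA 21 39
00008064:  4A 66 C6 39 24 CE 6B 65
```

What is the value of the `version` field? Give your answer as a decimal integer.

27493

`version` follows `crc` (4 B), `checksum` (8 B), `payload_len` (2 B), `seq` (8 B), so it starts at offset 4 + 8 + 2 + 8 = 22 and occupies 2 bytes.
Bytes at offsets 22..23: 6B 65.
Big-endian stores the most-significant byte at the lowest address.
The bytes are already most-significant first: 0x6B65.
0x6B65 = 27493.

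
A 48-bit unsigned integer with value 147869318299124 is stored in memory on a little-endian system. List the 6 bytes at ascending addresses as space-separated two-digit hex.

147869318299124 in hexadecimal, padded to 48 bits, is 0x867C8230BDF4.
Split into bytes (most-significant first): 86 7C 82 30 BD F4.
In little-endian order the low byte comes first in memory.
So at ascending addresses the bytes are F4 BD 30 82 7C 86.

F4 BD 30 82 7C 86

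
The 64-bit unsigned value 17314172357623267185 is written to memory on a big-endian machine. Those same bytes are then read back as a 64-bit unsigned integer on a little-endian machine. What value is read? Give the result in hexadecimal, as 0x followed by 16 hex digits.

0x71BF055C064C48F0

17314172357623267185 in 64-bit hexadecimal is 0xF0484C065C05BF71.
Stored big-endian, the bytes at ascending addresses are F0 48 4C 06 5C 05 BF 71.
Read back as little-endian, the first byte is least significant, giving 0x71BF055C064C48F0.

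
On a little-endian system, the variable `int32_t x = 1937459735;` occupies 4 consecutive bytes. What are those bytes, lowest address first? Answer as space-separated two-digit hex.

1937459735 in hexadecimal, padded to 32 bits, is 0x737B4A17.
Split into bytes (most-significant first): 73 7B 4A 17.
In little-endian order the low byte comes first in memory.
So at ascending addresses the bytes are 17 4A 7B 73.

17 4A 7B 73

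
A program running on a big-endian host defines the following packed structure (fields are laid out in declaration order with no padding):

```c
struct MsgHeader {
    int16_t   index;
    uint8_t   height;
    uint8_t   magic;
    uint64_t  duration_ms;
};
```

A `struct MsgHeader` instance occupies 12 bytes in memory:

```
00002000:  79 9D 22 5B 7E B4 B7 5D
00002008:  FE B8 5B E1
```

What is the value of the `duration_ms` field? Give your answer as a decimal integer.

`duration_ms` follows `index` (2 B), `height` (1 B), `magic` (1 B), so it starts at offset 2 + 1 + 1 = 4 and occupies 8 bytes.
Bytes at offsets 4..11: 7E B4 B7 5D FE B8 5B E1.
In big-endian order the high byte comes first in memory.
The bytes are already most-significant first: 0x7EB4B75DFEB85BE1.
0x7EB4B75DFEB85BE1 = 9130123958920174561.

9130123958920174561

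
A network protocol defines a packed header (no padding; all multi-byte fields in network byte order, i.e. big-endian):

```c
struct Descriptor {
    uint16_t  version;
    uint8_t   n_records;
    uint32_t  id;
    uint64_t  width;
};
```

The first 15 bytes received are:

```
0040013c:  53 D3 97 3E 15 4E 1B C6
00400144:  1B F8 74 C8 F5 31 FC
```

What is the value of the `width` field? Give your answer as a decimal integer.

`width` follows `version` (2 B), `n_records` (1 B), `id` (4 B), so it starts at offset 2 + 1 + 4 = 7 and occupies 8 bytes.
Bytes at offsets 7..14: C6 1B F8 74 C8 F5 31 FC.
Big-endian stores the most-significant byte at the lowest address.
The bytes are already most-significant first: 0xC61BF874C8F531FC.
0xC61BF874C8F531FC = 14275276624352326140.

14275276624352326140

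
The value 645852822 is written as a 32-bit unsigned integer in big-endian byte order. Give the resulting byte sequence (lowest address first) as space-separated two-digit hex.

645852822 in hexadecimal, padded to 32 bits, is 0x267EEE96.
Split into bytes (most-significant first): 26 7E EE 96.
Big-endian: lowest address holds the most-significant byte.
So the memory order matches the most-significant-first order: 26 7E EE 96.

26 7E EE 96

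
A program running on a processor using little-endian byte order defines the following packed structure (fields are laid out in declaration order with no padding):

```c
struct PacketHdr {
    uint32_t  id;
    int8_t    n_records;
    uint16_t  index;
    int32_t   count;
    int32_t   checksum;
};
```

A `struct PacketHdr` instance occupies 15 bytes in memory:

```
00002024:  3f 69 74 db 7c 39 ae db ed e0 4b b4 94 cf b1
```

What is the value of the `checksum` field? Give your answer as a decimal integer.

-1311796044

`checksum` follows `id` (4 B), `n_records` (1 B), `index` (2 B), `count` (4 B), so it starts at offset 4 + 1 + 2 + 4 = 11 and occupies 4 bytes.
Bytes at offsets 11..14: B4 94 CF B1.
Little-endian: lowest address holds the least-significant byte.
Reassemble most-significant byte first: B1 CF 94 B4 → 0xB1CF94B4.
Top bit is set, so as a signed 32-bit value this is 0xB1CF94B4 − 2^32 = -1311796044.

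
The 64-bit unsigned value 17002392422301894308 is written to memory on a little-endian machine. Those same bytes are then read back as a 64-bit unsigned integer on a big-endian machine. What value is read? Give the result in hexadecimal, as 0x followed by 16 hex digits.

17002392422301894308 in 64-bit hexadecimal is 0xEBF4A1D3571906A4.
Stored little-endian, the bytes at ascending addresses are A4 06 19 57 D3 A1 F4 EB.
Read back as big-endian, the last byte is least significant, giving 0xA4061957D3A1F4EB.

0xA4061957D3A1F4EB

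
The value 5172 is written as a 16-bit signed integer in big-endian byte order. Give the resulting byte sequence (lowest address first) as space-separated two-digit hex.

5172 in hexadecimal, padded to 16 bits, is 0x1434.
Split into bytes (most-significant first): 14 34.
Big-endian stores the most-significant byte at the lowest address.
So the memory order matches the most-significant-first order: 14 34.

14 34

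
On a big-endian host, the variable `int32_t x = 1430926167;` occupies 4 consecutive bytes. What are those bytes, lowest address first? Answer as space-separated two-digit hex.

55 4A 33 57

1430926167 in hexadecimal, padded to 32 bits, is 0x554A3357.
Split into bytes (most-significant first): 55 4A 33 57.
Big-endian: lowest address holds the most-significant byte.
So the memory order matches the most-significant-first order: 55 4A 33 57.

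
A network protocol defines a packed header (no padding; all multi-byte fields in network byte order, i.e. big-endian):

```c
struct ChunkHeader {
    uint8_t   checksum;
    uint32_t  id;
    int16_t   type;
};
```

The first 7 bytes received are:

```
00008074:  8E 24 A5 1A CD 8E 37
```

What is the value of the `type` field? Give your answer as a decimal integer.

`type` follows `checksum` (1 B), `id` (4 B), so it starts at offset 1 + 4 = 5 and occupies 2 bytes.
Bytes at offsets 5..6: 8E 37.
In big-endian order the high byte comes first in memory.
The bytes are already most-significant first: 0x8E37.
Top bit is set, so as a signed 16-bit value this is 0x8E37 − 2^16 = -29129.

-29129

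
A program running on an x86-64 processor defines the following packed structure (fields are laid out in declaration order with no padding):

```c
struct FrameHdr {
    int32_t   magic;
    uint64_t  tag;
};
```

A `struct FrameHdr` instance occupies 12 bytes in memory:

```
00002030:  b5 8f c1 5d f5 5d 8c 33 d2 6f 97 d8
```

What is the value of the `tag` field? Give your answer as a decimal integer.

15607065982274395637

`tag` follows `magic` (4 bytes), so it starts at byte offset 4 and occupies 8 bytes.
Bytes at offsets 4..11: F5 5D 8C 33 D2 6F 97 D8.
In little-endian order the low byte comes first in memory.
Reassemble most-significant byte first: D8 97 6F D2 33 8C 5D F5 → 0xD8976FD2338C5DF5.
0xD8976FD2338C5DF5 = 15607065982274395637.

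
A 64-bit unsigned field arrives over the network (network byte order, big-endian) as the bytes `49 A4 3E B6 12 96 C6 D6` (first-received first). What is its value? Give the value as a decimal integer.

Big-endian: lowest address holds the most-significant byte.
The bytes are already most-significant first: 0x49A43EB61296C6D6.
0x49A43EB61296C6D6 = 5306435212666128086.

5306435212666128086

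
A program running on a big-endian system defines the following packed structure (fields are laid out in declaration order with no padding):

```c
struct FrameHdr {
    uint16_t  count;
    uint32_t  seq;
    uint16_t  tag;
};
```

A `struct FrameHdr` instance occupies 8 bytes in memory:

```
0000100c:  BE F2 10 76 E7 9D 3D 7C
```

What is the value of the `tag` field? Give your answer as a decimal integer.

`tag` follows `count` (2 B), `seq` (4 B), so it starts at offset 2 + 4 = 6 and occupies 2 bytes.
Bytes at offsets 6..7: 3D 7C.
Big-endian stores the most-significant byte at the lowest address.
The bytes are already most-significant first: 0x3D7C.
0x3D7C = 15740.

15740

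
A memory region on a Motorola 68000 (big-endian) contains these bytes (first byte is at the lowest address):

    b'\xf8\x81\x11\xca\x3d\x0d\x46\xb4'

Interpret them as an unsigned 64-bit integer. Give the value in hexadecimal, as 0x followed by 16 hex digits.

0xF88111CA3D0D46B4

In big-endian order the high byte comes first in memory.
The bytes are already most-significant first: 0xF88111CA3D0D46B4.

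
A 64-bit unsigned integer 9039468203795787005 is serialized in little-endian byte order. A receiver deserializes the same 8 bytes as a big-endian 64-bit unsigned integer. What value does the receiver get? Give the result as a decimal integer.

18279177597288215165

9039468203795787005 in 64-bit hexadecimal is 0x7D72A4702DAFACFD.
Stored little-endian, the bytes at ascending addresses are FD AC AF 2D 70 A4 72 7D.
Read back as big-endian, the last byte is least significant, giving 0xFDACAF2D70A4727D.
0xFDACAF2D70A4727D = 18279177597288215165.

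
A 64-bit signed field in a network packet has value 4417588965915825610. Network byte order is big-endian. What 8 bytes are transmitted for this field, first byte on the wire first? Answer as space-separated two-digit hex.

4417588965915825610 in hexadecimal, padded to 64 bits, is 0x3D4E6DC2551915CA.
Split into bytes (most-significant first): 3D 4E 6D C2 55 19 15 CA.
Big-endian stores the most-significant byte at the lowest address.
So the memory order matches the most-significant-first order: 3D 4E 6D C2 55 19 15 CA.

3D 4E 6D C2 55 19 15 CA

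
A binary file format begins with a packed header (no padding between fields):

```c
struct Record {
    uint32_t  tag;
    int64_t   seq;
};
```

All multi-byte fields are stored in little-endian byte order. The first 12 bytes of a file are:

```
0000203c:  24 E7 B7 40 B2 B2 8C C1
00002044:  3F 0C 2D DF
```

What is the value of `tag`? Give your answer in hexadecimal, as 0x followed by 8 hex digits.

0x40B7E724

`tag` is the first field, at byte offset 0, occupying 4 bytes.
Bytes at offsets 0..3: 24 E7 B7 40.
In little-endian order the low byte comes first in memory.
Reassemble most-significant byte first: 40 B7 E7 24 → 0x40B7E724.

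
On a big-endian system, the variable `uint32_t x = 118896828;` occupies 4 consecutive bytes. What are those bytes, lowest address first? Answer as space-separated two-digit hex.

07 16 38 BC

118896828 in hexadecimal, padded to 32 bits, is 0x071638BC.
Split into bytes (most-significant first): 07 16 38 BC.
Big-endian stores the most-significant byte at the lowest address.
So the memory order matches the most-significant-first order: 07 16 38 BC.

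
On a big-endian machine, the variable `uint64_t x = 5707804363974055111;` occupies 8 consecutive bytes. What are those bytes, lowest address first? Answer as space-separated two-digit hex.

4F 36 31 D3 EA 19 14 C7

5707804363974055111 in hexadecimal, padded to 64 bits, is 0x4F3631D3EA1914C7.
Split into bytes (most-significant first): 4F 36 31 D3 EA 19 14 C7.
Big-endian stores the most-significant byte at the lowest address.
So the memory order matches the most-significant-first order: 4F 36 31 D3 EA 19 14 C7.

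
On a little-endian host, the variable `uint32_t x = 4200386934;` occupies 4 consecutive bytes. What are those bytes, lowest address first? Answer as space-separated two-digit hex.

76 D1 5C FA

4200386934 in hexadecimal, padded to 32 bits, is 0xFA5CD176.
Split into bytes (most-significant first): FA 5C D1 76.
In little-endian order the low byte comes first in memory.
So at ascending addresses the bytes are 76 D1 5C FA.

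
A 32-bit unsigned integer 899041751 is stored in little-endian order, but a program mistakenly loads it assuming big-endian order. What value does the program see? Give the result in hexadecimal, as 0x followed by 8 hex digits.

899041751 in 32-bit hexadecimal is 0x359649D7.
Stored little-endian, the bytes at ascending addresses are D7 49 96 35.
Read back as big-endian, the last byte is least significant, giving 0xD7499635.

0xD7499635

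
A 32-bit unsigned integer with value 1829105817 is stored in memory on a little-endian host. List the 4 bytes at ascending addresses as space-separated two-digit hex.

99 F0 05 6D

1829105817 in hexadecimal, padded to 32 bits, is 0x6D05F099.
Split into bytes (most-significant first): 6D 05 F0 99.
In little-endian order the low byte comes first in memory.
So at ascending addresses the bytes are 99 F0 05 6D.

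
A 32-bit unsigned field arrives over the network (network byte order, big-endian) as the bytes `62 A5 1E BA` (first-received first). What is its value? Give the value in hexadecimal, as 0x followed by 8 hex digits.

In big-endian order the high byte comes first in memory.
The bytes are already most-significant first: 0x62A51EBA.

0x62A51EBA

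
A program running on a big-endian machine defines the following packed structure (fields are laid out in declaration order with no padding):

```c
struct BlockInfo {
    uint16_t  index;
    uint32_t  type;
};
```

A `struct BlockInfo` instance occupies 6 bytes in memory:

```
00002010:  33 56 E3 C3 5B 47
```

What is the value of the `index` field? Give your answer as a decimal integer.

13142

`index` is the first field, at byte offset 0, occupying 2 bytes.
Bytes at offsets 0..1: 33 56.
In big-endian order the high byte comes first in memory.
The bytes are already most-significant first: 0x3356.
0x3356 = 13142.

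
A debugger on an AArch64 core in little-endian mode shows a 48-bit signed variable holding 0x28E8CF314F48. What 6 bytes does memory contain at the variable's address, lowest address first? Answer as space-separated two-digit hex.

48 4F 31 CF E8 28

Split into bytes (most-significant first): 28 E8 CF 31 4F 48.
In little-endian order the low byte comes first in memory.
So at ascending addresses the bytes are 48 4F 31 CF E8 28.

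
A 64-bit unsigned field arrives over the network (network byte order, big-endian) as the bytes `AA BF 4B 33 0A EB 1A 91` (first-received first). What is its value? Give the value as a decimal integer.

Big-endian: lowest address holds the most-significant byte.
The bytes are already most-significant first: 0xAABF4B330AEB1A91.
0xAABF4B330AEB1A91 = 12303635389598079633.

12303635389598079633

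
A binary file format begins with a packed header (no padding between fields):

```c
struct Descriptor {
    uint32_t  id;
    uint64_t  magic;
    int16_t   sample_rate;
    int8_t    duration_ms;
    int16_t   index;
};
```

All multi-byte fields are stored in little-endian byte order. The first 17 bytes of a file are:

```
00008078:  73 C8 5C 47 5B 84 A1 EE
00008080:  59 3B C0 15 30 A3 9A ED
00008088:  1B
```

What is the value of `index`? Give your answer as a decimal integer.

`index` follows `id` (4 B), `magic` (8 B), `sample_rate` (2 B), `duration_ms` (1 B), so it starts at offset 4 + 8 + 2 + 1 = 15 and occupies 2 bytes.
Bytes at offsets 15..16: ED 1B.
Little-endian stores the least-significant byte at the lowest address.
Reassemble most-significant byte first: 1B ED → 0x1BED.
0x1BED = 7149.

7149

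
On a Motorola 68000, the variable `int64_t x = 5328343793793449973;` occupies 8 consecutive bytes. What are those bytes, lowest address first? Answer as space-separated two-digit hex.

5328343793793449973 in hexadecimal, padded to 64 bits, is 0x49F214731E373FF5.
Split into bytes (most-significant first): 49 F2 14 73 1E 37 3F F5.
Big-endian: lowest address holds the most-significant byte.
So the memory order matches the most-significant-first order: 49 F2 14 73 1E 37 3F F5.

49 F2 14 73 1E 37 3F F5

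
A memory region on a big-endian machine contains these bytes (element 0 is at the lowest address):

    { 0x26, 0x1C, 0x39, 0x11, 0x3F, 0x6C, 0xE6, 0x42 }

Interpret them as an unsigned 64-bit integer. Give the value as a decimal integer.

Big-endian: lowest address holds the most-significant byte.
The bytes are already most-significant first: 0x261C39113F6CE642.
0x261C39113F6CE642 = 2746132619030488642.

2746132619030488642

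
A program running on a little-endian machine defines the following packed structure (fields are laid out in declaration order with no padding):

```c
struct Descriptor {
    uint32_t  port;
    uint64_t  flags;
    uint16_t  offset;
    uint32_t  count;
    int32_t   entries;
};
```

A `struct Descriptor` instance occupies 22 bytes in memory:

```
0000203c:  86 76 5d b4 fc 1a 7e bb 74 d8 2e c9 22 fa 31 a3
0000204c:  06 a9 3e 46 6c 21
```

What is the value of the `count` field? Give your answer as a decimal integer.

`count` follows `port` (4 B), `flags` (8 B), `offset` (2 B), so it starts at offset 4 + 8 + 2 = 14 and occupies 4 bytes.
Bytes at offsets 14..17: 31 A3 06 A9.
Little-endian: lowest address holds the least-significant byte.
Reassemble most-significant byte first: A9 06 A3 31 → 0xA906A331.
0xA906A331 = 2835784497.

2835784497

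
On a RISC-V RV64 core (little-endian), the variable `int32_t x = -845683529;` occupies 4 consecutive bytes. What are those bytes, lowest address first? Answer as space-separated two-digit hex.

Two's complement of -845683529 in 32 bits: 845683529 = 0x32681B49; invert → 0xCD97E4B6; add 1 → 0xCD97E4B7.
Split into bytes (most-significant first): CD 97 E4 B7.
Little-endian stores the least-significant byte at the lowest address.
So at ascending addresses the bytes are B7 E4 97 CD.

B7 E4 97 CD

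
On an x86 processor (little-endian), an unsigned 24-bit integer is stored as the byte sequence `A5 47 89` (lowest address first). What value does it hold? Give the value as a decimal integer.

8996773

Little-endian stores the least-significant byte at the lowest address.
Reassemble most-significant byte first: 89 47 A5 → 0x8947A5.
0x8947A5 = 8996773.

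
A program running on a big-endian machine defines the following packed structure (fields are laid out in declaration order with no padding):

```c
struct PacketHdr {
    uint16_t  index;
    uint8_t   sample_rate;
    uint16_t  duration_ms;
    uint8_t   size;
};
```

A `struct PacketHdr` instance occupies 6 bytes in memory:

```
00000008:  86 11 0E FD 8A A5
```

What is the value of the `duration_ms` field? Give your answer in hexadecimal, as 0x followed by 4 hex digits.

`duration_ms` follows `index` (2 B), `sample_rate` (1 B), so it starts at offset 2 + 1 = 3 and occupies 2 bytes.
Bytes at offsets 3..4: FD 8A.
Big-endian: lowest address holds the most-significant byte.
The bytes are already most-significant first: 0xFD8A.

0xFD8A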